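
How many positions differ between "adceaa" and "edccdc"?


Comparing "adceaa" and "edccdc" position by position:
  Position 0: 'a' vs 'e' => DIFFER
  Position 1: 'd' vs 'd' => same
  Position 2: 'c' vs 'c' => same
  Position 3: 'e' vs 'c' => DIFFER
  Position 4: 'a' vs 'd' => DIFFER
  Position 5: 'a' vs 'c' => DIFFER
Positions that differ: 4

4


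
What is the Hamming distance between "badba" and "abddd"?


Comparing "badba" and "abddd" position by position:
  Position 0: 'b' vs 'a' => differ
  Position 1: 'a' vs 'b' => differ
  Position 2: 'd' vs 'd' => same
  Position 3: 'b' vs 'd' => differ
  Position 4: 'a' vs 'd' => differ
Total differences (Hamming distance): 4

4


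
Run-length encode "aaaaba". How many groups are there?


Input: aaaaba
Scanning for consecutive runs:
  Group 1: 'a' x 4 (positions 0-3)
  Group 2: 'b' x 1 (positions 4-4)
  Group 3: 'a' x 1 (positions 5-5)
Total groups: 3

3


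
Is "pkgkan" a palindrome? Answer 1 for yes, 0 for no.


Input: pkgkan
Reversed: nakgkp
  Compare pos 0 ('p') with pos 5 ('n'): MISMATCH
  Compare pos 1 ('k') with pos 4 ('a'): MISMATCH
  Compare pos 2 ('g') with pos 3 ('k'): MISMATCH
Result: not a palindrome

0


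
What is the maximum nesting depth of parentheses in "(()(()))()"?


Input: "(()(()))()"
Tracking depth:
  Position 0 '(': depth becomes 1
  Position 1 '(': depth becomes 2
  Position 2 ')': depth becomes 1
  Position 3 '(': depth becomes 2
  Position 4 '(': depth becomes 3
  Position 5 ')': depth becomes 2
  Position 6 ')': depth becomes 1
  Position 7 ')': depth becomes 0
  Position 8 '(': depth becomes 1
  Position 9 ')': depth becomes 0
Maximum depth reached: 3

3


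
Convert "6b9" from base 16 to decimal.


Input: "6b9" in base 16
Positional expansion:
  Digit '6' (value 6) x 16^2 = 1536
  Digit 'b' (value 11) x 16^1 = 176
  Digit '9' (value 9) x 16^0 = 9
Sum = 1721

1721


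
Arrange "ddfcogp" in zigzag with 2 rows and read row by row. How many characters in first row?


Zigzag "ddfcogp" into 2 rows:
Placing characters:
  'd' => row 0
  'd' => row 1
  'f' => row 0
  'c' => row 1
  'o' => row 0
  'g' => row 1
  'p' => row 0
Rows:
  Row 0: "dfop"
  Row 1: "dcg"
First row length: 4

4


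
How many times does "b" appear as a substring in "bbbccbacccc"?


Searching for "b" in "bbbccbacccc"
Scanning each position:
  Position 0: "b" => MATCH
  Position 1: "b" => MATCH
  Position 2: "b" => MATCH
  Position 3: "c" => no
  Position 4: "c" => no
  Position 5: "b" => MATCH
  Position 6: "a" => no
  Position 7: "c" => no
  Position 8: "c" => no
  Position 9: "c" => no
  Position 10: "c" => no
Total occurrences: 4

4


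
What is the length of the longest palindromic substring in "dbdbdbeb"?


Input: "dbdbdbeb"
Checking substrings for palindromes:
  [0:5] "dbdbd" (len 5) => palindrome
  [1:6] "bdbdb" (len 5) => palindrome
  [0:3] "dbd" (len 3) => palindrome
  [1:4] "bdb" (len 3) => palindrome
  [2:5] "dbd" (len 3) => palindrome
  [3:6] "bdb" (len 3) => palindrome
Longest palindromic substring: "dbdbd" with length 5

5


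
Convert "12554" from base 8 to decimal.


Input: "12554" in base 8
Positional expansion:
  Digit '1' (value 1) x 8^4 = 4096
  Digit '2' (value 2) x 8^3 = 1024
  Digit '5' (value 5) x 8^2 = 320
  Digit '5' (value 5) x 8^1 = 40
  Digit '4' (value 4) x 8^0 = 4
Sum = 5484

5484


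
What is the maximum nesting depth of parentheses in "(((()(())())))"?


Input: "(((()(())())))"
Tracking depth:
  Position 0 '(': depth becomes 1
  Position 1 '(': depth becomes 2
  Position 2 '(': depth becomes 3
  Position 3 '(': depth becomes 4
  Position 4 ')': depth becomes 3
  Position 5 '(': depth becomes 4
  Position 6 '(': depth becomes 5
  Position 7 ')': depth becomes 4
  Position 8 ')': depth becomes 3
  Position 9 '(': depth becomes 4
  Position 10 ')': depth becomes 3
  Position 11 ')': depth becomes 2
  Position 12 ')': depth becomes 1
  Position 13 ')': depth becomes 0
Maximum depth reached: 5

5


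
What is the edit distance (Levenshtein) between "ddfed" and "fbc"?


Computing edit distance: "ddfed" -> "fbc"
DP table:
           f    b    c
      0    1    2    3
  d   1    1    2    3
  d   2    2    2    3
  f   3    2    3    3
  e   4    3    3    4
  d   5    4    4    4
Edit distance = dp[5][3] = 4

4


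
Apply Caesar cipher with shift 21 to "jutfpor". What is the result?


Caesar cipher: shift "jutfpor" by 21
  'j' (pos 9) + 21 = pos 4 = 'e'
  'u' (pos 20) + 21 = pos 15 = 'p'
  't' (pos 19) + 21 = pos 14 = 'o'
  'f' (pos 5) + 21 = pos 0 = 'a'
  'p' (pos 15) + 21 = pos 10 = 'k'
  'o' (pos 14) + 21 = pos 9 = 'j'
  'r' (pos 17) + 21 = pos 12 = 'm'
Result: epoakjm

epoakjm


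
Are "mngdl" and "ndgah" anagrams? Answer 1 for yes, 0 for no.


Strings: "mngdl", "ndgah"
Sorted first:  dglmn
Sorted second: adghn
Differ at position 0: 'd' vs 'a' => not anagrams

0


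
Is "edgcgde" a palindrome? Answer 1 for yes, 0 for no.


Input: edgcgde
Reversed: edgcgde
  Compare pos 0 ('e') with pos 6 ('e'): match
  Compare pos 1 ('d') with pos 5 ('d'): match
  Compare pos 2 ('g') with pos 4 ('g'): match
Result: palindrome

1


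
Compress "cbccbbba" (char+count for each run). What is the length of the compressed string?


Input: cbccbbba
Runs:
  'c' x 1 => "c1"
  'b' x 1 => "b1"
  'c' x 2 => "c2"
  'b' x 3 => "b3"
  'a' x 1 => "a1"
Compressed: "c1b1c2b3a1"
Compressed length: 10

10


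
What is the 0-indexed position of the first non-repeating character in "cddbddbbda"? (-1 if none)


Input: cddbddbbda
Character frequencies:
  'a': 1
  'b': 3
  'c': 1
  'd': 5
Scanning left to right for freq == 1:
  Position 0 ('c'): unique! => answer = 0

0


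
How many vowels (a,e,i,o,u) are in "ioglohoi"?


Input: ioglohoi
Checking each character:
  'i' at position 0: vowel (running total: 1)
  'o' at position 1: vowel (running total: 2)
  'g' at position 2: consonant
  'l' at position 3: consonant
  'o' at position 4: vowel (running total: 3)
  'h' at position 5: consonant
  'o' at position 6: vowel (running total: 4)
  'i' at position 7: vowel (running total: 5)
Total vowels: 5

5


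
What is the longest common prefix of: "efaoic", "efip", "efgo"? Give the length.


Words: efaoic, efip, efgo
  Position 0: all 'e' => match
  Position 1: all 'f' => match
  Position 2: ('a', 'i', 'g') => mismatch, stop
LCP = "ef" (length 2)

2


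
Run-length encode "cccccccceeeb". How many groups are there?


Input: cccccccceeeb
Scanning for consecutive runs:
  Group 1: 'c' x 8 (positions 0-7)
  Group 2: 'e' x 3 (positions 8-10)
  Group 3: 'b' x 1 (positions 11-11)
Total groups: 3

3


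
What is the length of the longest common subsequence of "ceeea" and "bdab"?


LCS of "ceeea" and "bdab"
DP table:
           b    d    a    b
      0    0    0    0    0
  c   0    0    0    0    0
  e   0    0    0    0    0
  e   0    0    0    0    0
  e   0    0    0    0    0
  a   0    0    0    1    1
LCS length = dp[5][4] = 1

1


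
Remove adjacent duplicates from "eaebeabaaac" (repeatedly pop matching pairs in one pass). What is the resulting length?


Input: eaebeabaaac
Stack-based adjacent duplicate removal:
  Read 'e': push. Stack: e
  Read 'a': push. Stack: ea
  Read 'e': push. Stack: eae
  Read 'b': push. Stack: eaeb
  Read 'e': push. Stack: eaebe
  Read 'a': push. Stack: eaebea
  Read 'b': push. Stack: eaebeab
  Read 'a': push. Stack: eaebeaba
  Read 'a': matches stack top 'a' => pop. Stack: eaebeab
  Read 'a': push. Stack: eaebeaba
  Read 'c': push. Stack: eaebeabac
Final stack: "eaebeabac" (length 9)

9


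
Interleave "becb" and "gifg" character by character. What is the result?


Interleaving "becb" and "gifg":
  Position 0: 'b' from first, 'g' from second => "bg"
  Position 1: 'e' from first, 'i' from second => "ei"
  Position 2: 'c' from first, 'f' from second => "cf"
  Position 3: 'b' from first, 'g' from second => "bg"
Result: bgeicfbg

bgeicfbg


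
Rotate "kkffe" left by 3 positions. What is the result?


Input: "kkffe", rotate left by 3
First 3 characters: "kkf"
Remaining characters: "fe"
Concatenate remaining + first: "fe" + "kkf" = "fekkf"

fekkf


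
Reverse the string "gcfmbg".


Input: gcfmbg
Reading characters right to left:
  Position 5: 'g'
  Position 4: 'b'
  Position 3: 'm'
  Position 2: 'f'
  Position 1: 'c'
  Position 0: 'g'
Reversed: gbmfcg

gbmfcg


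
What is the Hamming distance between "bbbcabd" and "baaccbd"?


Comparing "bbbcabd" and "baaccbd" position by position:
  Position 0: 'b' vs 'b' => same
  Position 1: 'b' vs 'a' => differ
  Position 2: 'b' vs 'a' => differ
  Position 3: 'c' vs 'c' => same
  Position 4: 'a' vs 'c' => differ
  Position 5: 'b' vs 'b' => same
  Position 6: 'd' vs 'd' => same
Total differences (Hamming distance): 3

3


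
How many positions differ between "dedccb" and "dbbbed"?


Comparing "dedccb" and "dbbbed" position by position:
  Position 0: 'd' vs 'd' => same
  Position 1: 'e' vs 'b' => DIFFER
  Position 2: 'd' vs 'b' => DIFFER
  Position 3: 'c' vs 'b' => DIFFER
  Position 4: 'c' vs 'e' => DIFFER
  Position 5: 'b' vs 'd' => DIFFER
Positions that differ: 5

5


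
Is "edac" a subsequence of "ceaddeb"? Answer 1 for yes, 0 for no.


Check if "edac" is a subsequence of "ceaddeb"
Greedy scan:
  Position 0 ('c'): no match needed
  Position 1 ('e'): matches sub[0] = 'e'
  Position 2 ('a'): no match needed
  Position 3 ('d'): matches sub[1] = 'd'
  Position 4 ('d'): no match needed
  Position 5 ('e'): no match needed
  Position 6 ('b'): no match needed
Only matched 2/4 characters => not a subsequence

0


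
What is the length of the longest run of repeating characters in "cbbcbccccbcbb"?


Input: "cbbcbccccbcbb"
Scanning for longest run:
  Position 1 ('b'): new char, reset run to 1
  Position 2 ('b'): continues run of 'b', length=2
  Position 3 ('c'): new char, reset run to 1
  Position 4 ('b'): new char, reset run to 1
  Position 5 ('c'): new char, reset run to 1
  Position 6 ('c'): continues run of 'c', length=2
  Position 7 ('c'): continues run of 'c', length=3
  Position 8 ('c'): continues run of 'c', length=4
  Position 9 ('b'): new char, reset run to 1
  Position 10 ('c'): new char, reset run to 1
  Position 11 ('b'): new char, reset run to 1
  Position 12 ('b'): continues run of 'b', length=2
Longest run: 'c' with length 4

4


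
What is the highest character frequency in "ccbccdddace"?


Input: ccbccdddace
Character counts:
  'a': 1
  'b': 1
  'c': 5
  'd': 3
  'e': 1
Maximum frequency: 5

5


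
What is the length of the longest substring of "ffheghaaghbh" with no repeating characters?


Input: "ffheghaaghbh"
Sliding window (track last position of each char):
  Position 0 ('f'): window [0,0] length 1 -- new best
  Position 1 ('f'): repeat (last at 0), move window start to 1
  Position 1 ('f'): window [1,1] length 1
  Position 2 ('h'): window [1,2] length 2 -- new best
  Position 3 ('e'): window [1,3] length 3 -- new best
  Position 4 ('g'): window [1,4] length 4 -- new best
  Position 5 ('h'): repeat (last at 2), move window start to 3
  Position 5 ('h'): window [3,5] length 3
  Position 6 ('a'): window [3,6] length 4
  Position 7 ('a'): repeat (last at 6), move window start to 7
  Position 7 ('a'): window [7,7] length 1
  Position 8 ('g'): window [7,8] length 2
  Position 9 ('h'): window [7,9] length 3
  Position 10 ('b'): window [7,10] length 4
  Position 11 ('h'): repeat (last at 9), move window start to 10
  Position 11 ('h'): window [10,11] length 2
Longest substring with no repeats: "fheg" with length 4

4


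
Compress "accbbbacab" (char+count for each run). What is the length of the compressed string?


Input: accbbbacab
Runs:
  'a' x 1 => "a1"
  'c' x 2 => "c2"
  'b' x 3 => "b3"
  'a' x 1 => "a1"
  'c' x 1 => "c1"
  'a' x 1 => "a1"
  'b' x 1 => "b1"
Compressed: "a1c2b3a1c1a1b1"
Compressed length: 14

14


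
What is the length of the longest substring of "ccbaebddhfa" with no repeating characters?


Input: "ccbaebddhfa"
Sliding window (track last position of each char):
  Position 0 ('c'): window [0,0] length 1 -- new best
  Position 1 ('c'): repeat (last at 0), move window start to 1
  Position 1 ('c'): window [1,1] length 1
  Position 2 ('b'): window [1,2] length 2 -- new best
  Position 3 ('a'): window [1,3] length 3 -- new best
  Position 4 ('e'): window [1,4] length 4 -- new best
  Position 5 ('b'): repeat (last at 2), move window start to 3
  Position 5 ('b'): window [3,5] length 3
  Position 6 ('d'): window [3,6] length 4
  Position 7 ('d'): repeat (last at 6), move window start to 7
  Position 7 ('d'): window [7,7] length 1
  Position 8 ('h'): window [7,8] length 2
  Position 9 ('f'): window [7,9] length 3
  Position 10 ('a'): window [7,10] length 4
Longest substring with no repeats: "cbae" with length 4

4


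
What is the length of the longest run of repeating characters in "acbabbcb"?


Input: "acbabbcb"
Scanning for longest run:
  Position 1 ('c'): new char, reset run to 1
  Position 2 ('b'): new char, reset run to 1
  Position 3 ('a'): new char, reset run to 1
  Position 4 ('b'): new char, reset run to 1
  Position 5 ('b'): continues run of 'b', length=2
  Position 6 ('c'): new char, reset run to 1
  Position 7 ('b'): new char, reset run to 1
Longest run: 'b' with length 2

2


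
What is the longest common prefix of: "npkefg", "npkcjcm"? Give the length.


Words: npkefg, npkcjcm
  Position 0: all 'n' => match
  Position 1: all 'p' => match
  Position 2: all 'k' => match
  Position 3: ('e', 'c') => mismatch, stop
LCP = "npk" (length 3)

3


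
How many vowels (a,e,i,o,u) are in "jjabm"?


Input: jjabm
Checking each character:
  'j' at position 0: consonant
  'j' at position 1: consonant
  'a' at position 2: vowel (running total: 1)
  'b' at position 3: consonant
  'm' at position 4: consonant
Total vowels: 1

1


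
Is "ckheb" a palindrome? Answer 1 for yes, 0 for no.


Input: ckheb
Reversed: behkc
  Compare pos 0 ('c') with pos 4 ('b'): MISMATCH
  Compare pos 1 ('k') with pos 3 ('e'): MISMATCH
Result: not a palindrome

0


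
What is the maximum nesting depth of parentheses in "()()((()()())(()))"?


Input: "()()((()()())(()))"
Tracking depth:
  Position 0 '(': depth becomes 1
  Position 1 ')': depth becomes 0
  Position 2 '(': depth becomes 1
  Position 3 ')': depth becomes 0
  Position 4 '(': depth becomes 1
  Position 5 '(': depth becomes 2
  Position 6 '(': depth becomes 3
  Position 7 ')': depth becomes 2
  Position 8 '(': depth becomes 3
  Position 9 ')': depth becomes 2
  Position 10 '(': depth becomes 3
  Position 11 ')': depth becomes 2
  Position 12 ')': depth becomes 1
  Position 13 '(': depth becomes 2
  Position 14 '(': depth becomes 3
  Position 15 ')': depth becomes 2
  Position 16 ')': depth becomes 1
  Position 17 ')': depth becomes 0
Maximum depth reached: 3

3


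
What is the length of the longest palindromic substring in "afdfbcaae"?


Input: "afdfbcaae"
Checking substrings for palindromes:
  [1:4] "fdf" (len 3) => palindrome
  [6:8] "aa" (len 2) => palindrome
Longest palindromic substring: "fdf" with length 3

3


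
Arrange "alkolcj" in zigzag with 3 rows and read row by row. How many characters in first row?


Zigzag "alkolcj" into 3 rows:
Placing characters:
  'a' => row 0
  'l' => row 1
  'k' => row 2
  'o' => row 1
  'l' => row 0
  'c' => row 1
  'j' => row 2
Rows:
  Row 0: "al"
  Row 1: "loc"
  Row 2: "kj"
First row length: 2

2


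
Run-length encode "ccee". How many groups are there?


Input: ccee
Scanning for consecutive runs:
  Group 1: 'c' x 2 (positions 0-1)
  Group 2: 'e' x 2 (positions 2-3)
Total groups: 2

2


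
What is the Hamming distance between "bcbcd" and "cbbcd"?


Comparing "bcbcd" and "cbbcd" position by position:
  Position 0: 'b' vs 'c' => differ
  Position 1: 'c' vs 'b' => differ
  Position 2: 'b' vs 'b' => same
  Position 3: 'c' vs 'c' => same
  Position 4: 'd' vs 'd' => same
Total differences (Hamming distance): 2

2


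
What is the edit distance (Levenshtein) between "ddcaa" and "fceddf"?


Computing edit distance: "ddcaa" -> "fceddf"
DP table:
           f    c    e    d    d    f
      0    1    2    3    4    5    6
  d   1    1    2    3    3    4    5
  d   2    2    2    3    3    3    4
  c   3    3    2    3    4    4    4
  a   4    4    3    3    4    5    5
  a   5    5    4    4    4    5    6
Edit distance = dp[5][6] = 6

6


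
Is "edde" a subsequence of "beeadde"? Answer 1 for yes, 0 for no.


Check if "edde" is a subsequence of "beeadde"
Greedy scan:
  Position 0 ('b'): no match needed
  Position 1 ('e'): matches sub[0] = 'e'
  Position 2 ('e'): no match needed
  Position 3 ('a'): no match needed
  Position 4 ('d'): matches sub[1] = 'd'
  Position 5 ('d'): matches sub[2] = 'd'
  Position 6 ('e'): matches sub[3] = 'e'
All 4 characters matched => is a subsequence

1


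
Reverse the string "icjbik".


Input: icjbik
Reading characters right to left:
  Position 5: 'k'
  Position 4: 'i'
  Position 3: 'b'
  Position 2: 'j'
  Position 1: 'c'
  Position 0: 'i'
Reversed: kibjci

kibjci


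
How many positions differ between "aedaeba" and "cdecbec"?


Comparing "aedaeba" and "cdecbec" position by position:
  Position 0: 'a' vs 'c' => DIFFER
  Position 1: 'e' vs 'd' => DIFFER
  Position 2: 'd' vs 'e' => DIFFER
  Position 3: 'a' vs 'c' => DIFFER
  Position 4: 'e' vs 'b' => DIFFER
  Position 5: 'b' vs 'e' => DIFFER
  Position 6: 'a' vs 'c' => DIFFER
Positions that differ: 7

7


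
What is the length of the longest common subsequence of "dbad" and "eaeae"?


LCS of "dbad" and "eaeae"
DP table:
           e    a    e    a    e
      0    0    0    0    0    0
  d   0    0    0    0    0    0
  b   0    0    0    0    0    0
  a   0    0    1    1    1    1
  d   0    0    1    1    1    1
LCS length = dp[4][5] = 1

1


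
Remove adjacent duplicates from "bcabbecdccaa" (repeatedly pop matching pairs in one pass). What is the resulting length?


Input: bcabbecdccaa
Stack-based adjacent duplicate removal:
  Read 'b': push. Stack: b
  Read 'c': push. Stack: bc
  Read 'a': push. Stack: bca
  Read 'b': push. Stack: bcab
  Read 'b': matches stack top 'b' => pop. Stack: bca
  Read 'e': push. Stack: bcae
  Read 'c': push. Stack: bcaec
  Read 'd': push. Stack: bcaecd
  Read 'c': push. Stack: bcaecdc
  Read 'c': matches stack top 'c' => pop. Stack: bcaecd
  Read 'a': push. Stack: bcaecda
  Read 'a': matches stack top 'a' => pop. Stack: bcaecd
Final stack: "bcaecd" (length 6)

6


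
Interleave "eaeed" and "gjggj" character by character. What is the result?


Interleaving "eaeed" and "gjggj":
  Position 0: 'e' from first, 'g' from second => "eg"
  Position 1: 'a' from first, 'j' from second => "aj"
  Position 2: 'e' from first, 'g' from second => "eg"
  Position 3: 'e' from first, 'g' from second => "eg"
  Position 4: 'd' from first, 'j' from second => "dj"
Result: egajegegdj

egajegegdj


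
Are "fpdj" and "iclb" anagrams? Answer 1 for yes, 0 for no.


Strings: "fpdj", "iclb"
Sorted first:  dfjp
Sorted second: bcil
Differ at position 0: 'd' vs 'b' => not anagrams

0


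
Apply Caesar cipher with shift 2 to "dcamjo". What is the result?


Caesar cipher: shift "dcamjo" by 2
  'd' (pos 3) + 2 = pos 5 = 'f'
  'c' (pos 2) + 2 = pos 4 = 'e'
  'a' (pos 0) + 2 = pos 2 = 'c'
  'm' (pos 12) + 2 = pos 14 = 'o'
  'j' (pos 9) + 2 = pos 11 = 'l'
  'o' (pos 14) + 2 = pos 16 = 'q'
Result: fecolq

fecolq


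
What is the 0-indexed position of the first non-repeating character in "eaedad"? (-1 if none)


Input: eaedad
Character frequencies:
  'a': 2
  'd': 2
  'e': 2
Scanning left to right for freq == 1:
  Position 0 ('e'): freq=2, skip
  Position 1 ('a'): freq=2, skip
  Position 2 ('e'): freq=2, skip
  Position 3 ('d'): freq=2, skip
  Position 4 ('a'): freq=2, skip
  Position 5 ('d'): freq=2, skip
  No unique character found => answer = -1

-1


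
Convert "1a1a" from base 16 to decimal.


Input: "1a1a" in base 16
Positional expansion:
  Digit '1' (value 1) x 16^3 = 4096
  Digit 'a' (value 10) x 16^2 = 2560
  Digit '1' (value 1) x 16^1 = 16
  Digit 'a' (value 10) x 16^0 = 10
Sum = 6682

6682


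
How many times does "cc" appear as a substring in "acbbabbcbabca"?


Searching for "cc" in "acbbabbcbabca"
Scanning each position:
  Position 0: "ac" => no
  Position 1: "cb" => no
  Position 2: "bb" => no
  Position 3: "ba" => no
  Position 4: "ab" => no
  Position 5: "bb" => no
  Position 6: "bc" => no
  Position 7: "cb" => no
  Position 8: "ba" => no
  Position 9: "ab" => no
  Position 10: "bc" => no
  Position 11: "ca" => no
Total occurrences: 0

0


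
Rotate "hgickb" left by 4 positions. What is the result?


Input: "hgickb", rotate left by 4
First 4 characters: "hgic"
Remaining characters: "kb"
Concatenate remaining + first: "kb" + "hgic" = "kbhgic"

kbhgic


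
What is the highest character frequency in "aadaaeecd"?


Input: aadaaeecd
Character counts:
  'a': 4
  'c': 1
  'd': 2
  'e': 2
Maximum frequency: 4

4


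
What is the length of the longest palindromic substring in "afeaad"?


Input: "afeaad"
Checking substrings for palindromes:
  [3:5] "aa" (len 2) => palindrome
Longest palindromic substring: "aa" with length 2

2


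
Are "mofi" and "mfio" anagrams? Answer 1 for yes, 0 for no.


Strings: "mofi", "mfio"
Sorted first:  fimo
Sorted second: fimo
Sorted forms match => anagrams

1


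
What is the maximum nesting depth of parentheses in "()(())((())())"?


Input: "()(())((())())"
Tracking depth:
  Position 0 '(': depth becomes 1
  Position 1 ')': depth becomes 0
  Position 2 '(': depth becomes 1
  Position 3 '(': depth becomes 2
  Position 4 ')': depth becomes 1
  Position 5 ')': depth becomes 0
  Position 6 '(': depth becomes 1
  Position 7 '(': depth becomes 2
  Position 8 '(': depth becomes 3
  Position 9 ')': depth becomes 2
  Position 10 ')': depth becomes 1
  Position 11 '(': depth becomes 2
  Position 12 ')': depth becomes 1
  Position 13 ')': depth becomes 0
Maximum depth reached: 3

3


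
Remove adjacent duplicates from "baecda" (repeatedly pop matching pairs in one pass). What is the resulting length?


Input: baecda
Stack-based adjacent duplicate removal:
  Read 'b': push. Stack: b
  Read 'a': push. Stack: ba
  Read 'e': push. Stack: bae
  Read 'c': push. Stack: baec
  Read 'd': push. Stack: baecd
  Read 'a': push. Stack: baecda
Final stack: "baecda" (length 6)

6


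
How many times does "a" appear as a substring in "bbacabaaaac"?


Searching for "a" in "bbacabaaaac"
Scanning each position:
  Position 0: "b" => no
  Position 1: "b" => no
  Position 2: "a" => MATCH
  Position 3: "c" => no
  Position 4: "a" => MATCH
  Position 5: "b" => no
  Position 6: "a" => MATCH
  Position 7: "a" => MATCH
  Position 8: "a" => MATCH
  Position 9: "a" => MATCH
  Position 10: "c" => no
Total occurrences: 6

6


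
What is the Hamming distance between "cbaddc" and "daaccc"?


Comparing "cbaddc" and "daaccc" position by position:
  Position 0: 'c' vs 'd' => differ
  Position 1: 'b' vs 'a' => differ
  Position 2: 'a' vs 'a' => same
  Position 3: 'd' vs 'c' => differ
  Position 4: 'd' vs 'c' => differ
  Position 5: 'c' vs 'c' => same
Total differences (Hamming distance): 4

4


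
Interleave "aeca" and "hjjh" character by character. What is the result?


Interleaving "aeca" and "hjjh":
  Position 0: 'a' from first, 'h' from second => "ah"
  Position 1: 'e' from first, 'j' from second => "ej"
  Position 2: 'c' from first, 'j' from second => "cj"
  Position 3: 'a' from first, 'h' from second => "ah"
Result: ahejcjah

ahejcjah


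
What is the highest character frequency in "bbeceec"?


Input: bbeceec
Character counts:
  'b': 2
  'c': 2
  'e': 3
Maximum frequency: 3

3


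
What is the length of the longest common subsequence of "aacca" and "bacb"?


LCS of "aacca" and "bacb"
DP table:
           b    a    c    b
      0    0    0    0    0
  a   0    0    1    1    1
  a   0    0    1    1    1
  c   0    0    1    2    2
  c   0    0    1    2    2
  a   0    0    1    2    2
LCS length = dp[5][4] = 2

2


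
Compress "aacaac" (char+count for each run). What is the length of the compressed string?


Input: aacaac
Runs:
  'a' x 2 => "a2"
  'c' x 1 => "c1"
  'a' x 2 => "a2"
  'c' x 1 => "c1"
Compressed: "a2c1a2c1"
Compressed length: 8

8


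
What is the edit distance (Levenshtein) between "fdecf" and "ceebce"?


Computing edit distance: "fdecf" -> "ceebce"
DP table:
           c    e    e    b    c    e
      0    1    2    3    4    5    6
  f   1    1    2    3    4    5    6
  d   2    2    2    3    4    5    6
  e   3    3    2    2    3    4    5
  c   4    3    3    3    3    3    4
  f   5    4    4    4    4    4    4
Edit distance = dp[5][6] = 4

4


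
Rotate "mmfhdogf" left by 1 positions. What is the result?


Input: "mmfhdogf", rotate left by 1
First 1 characters: "m"
Remaining characters: "mfhdogf"
Concatenate remaining + first: "mfhdogf" + "m" = "mfhdogfm"

mfhdogfm


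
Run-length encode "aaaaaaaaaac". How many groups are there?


Input: aaaaaaaaaac
Scanning for consecutive runs:
  Group 1: 'a' x 10 (positions 0-9)
  Group 2: 'c' x 1 (positions 10-10)
Total groups: 2

2


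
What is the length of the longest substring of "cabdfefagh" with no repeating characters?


Input: "cabdfefagh"
Sliding window (track last position of each char):
  Position 0 ('c'): window [0,0] length 1 -- new best
  Position 1 ('a'): window [0,1] length 2 -- new best
  Position 2 ('b'): window [0,2] length 3 -- new best
  Position 3 ('d'): window [0,3] length 4 -- new best
  Position 4 ('f'): window [0,4] length 5 -- new best
  Position 5 ('e'): window [0,5] length 6 -- new best
  Position 6 ('f'): repeat (last at 4), move window start to 5
  Position 6 ('f'): window [5,6] length 2
  Position 7 ('a'): window [5,7] length 3
  Position 8 ('g'): window [5,8] length 4
  Position 9 ('h'): window [5,9] length 5
Longest substring with no repeats: "cabdfe" with length 6

6


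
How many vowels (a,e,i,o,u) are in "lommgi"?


Input: lommgi
Checking each character:
  'l' at position 0: consonant
  'o' at position 1: vowel (running total: 1)
  'm' at position 2: consonant
  'm' at position 3: consonant
  'g' at position 4: consonant
  'i' at position 5: vowel (running total: 2)
Total vowels: 2

2


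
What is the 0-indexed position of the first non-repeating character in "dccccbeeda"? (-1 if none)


Input: dccccbeeda
Character frequencies:
  'a': 1
  'b': 1
  'c': 4
  'd': 2
  'e': 2
Scanning left to right for freq == 1:
  Position 0 ('d'): freq=2, skip
  Position 1 ('c'): freq=4, skip
  Position 2 ('c'): freq=4, skip
  Position 3 ('c'): freq=4, skip
  Position 4 ('c'): freq=4, skip
  Position 5 ('b'): unique! => answer = 5

5


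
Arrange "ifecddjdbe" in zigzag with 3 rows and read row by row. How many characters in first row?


Zigzag "ifecddjdbe" into 3 rows:
Placing characters:
  'i' => row 0
  'f' => row 1
  'e' => row 2
  'c' => row 1
  'd' => row 0
  'd' => row 1
  'j' => row 2
  'd' => row 1
  'b' => row 0
  'e' => row 1
Rows:
  Row 0: "idb"
  Row 1: "fcdde"
  Row 2: "ej"
First row length: 3

3


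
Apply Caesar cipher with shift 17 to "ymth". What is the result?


Caesar cipher: shift "ymth" by 17
  'y' (pos 24) + 17 = pos 15 = 'p'
  'm' (pos 12) + 17 = pos 3 = 'd'
  't' (pos 19) + 17 = pos 10 = 'k'
  'h' (pos 7) + 17 = pos 24 = 'y'
Result: pdky

pdky


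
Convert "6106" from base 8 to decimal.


Input: "6106" in base 8
Positional expansion:
  Digit '6' (value 6) x 8^3 = 3072
  Digit '1' (value 1) x 8^2 = 64
  Digit '0' (value 0) x 8^1 = 0
  Digit '6' (value 6) x 8^0 = 6
Sum = 3142

3142


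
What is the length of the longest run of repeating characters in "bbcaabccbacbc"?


Input: "bbcaabccbacbc"
Scanning for longest run:
  Position 1 ('b'): continues run of 'b', length=2
  Position 2 ('c'): new char, reset run to 1
  Position 3 ('a'): new char, reset run to 1
  Position 4 ('a'): continues run of 'a', length=2
  Position 5 ('b'): new char, reset run to 1
  Position 6 ('c'): new char, reset run to 1
  Position 7 ('c'): continues run of 'c', length=2
  Position 8 ('b'): new char, reset run to 1
  Position 9 ('a'): new char, reset run to 1
  Position 10 ('c'): new char, reset run to 1
  Position 11 ('b'): new char, reset run to 1
  Position 12 ('c'): new char, reset run to 1
Longest run: 'b' with length 2

2


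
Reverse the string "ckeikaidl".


Input: ckeikaidl
Reading characters right to left:
  Position 8: 'l'
  Position 7: 'd'
  Position 6: 'i'
  Position 5: 'a'
  Position 4: 'k'
  Position 3: 'i'
  Position 2: 'e'
  Position 1: 'k'
  Position 0: 'c'
Reversed: ldiakiekc

ldiakiekc


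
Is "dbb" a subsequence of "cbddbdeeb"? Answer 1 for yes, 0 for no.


Check if "dbb" is a subsequence of "cbddbdeeb"
Greedy scan:
  Position 0 ('c'): no match needed
  Position 1 ('b'): no match needed
  Position 2 ('d'): matches sub[0] = 'd'
  Position 3 ('d'): no match needed
  Position 4 ('b'): matches sub[1] = 'b'
  Position 5 ('d'): no match needed
  Position 6 ('e'): no match needed
  Position 7 ('e'): no match needed
  Position 8 ('b'): matches sub[2] = 'b'
All 3 characters matched => is a subsequence

1


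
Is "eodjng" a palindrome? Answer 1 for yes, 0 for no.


Input: eodjng
Reversed: gnjdoe
  Compare pos 0 ('e') with pos 5 ('g'): MISMATCH
  Compare pos 1 ('o') with pos 4 ('n'): MISMATCH
  Compare pos 2 ('d') with pos 3 ('j'): MISMATCH
Result: not a palindrome

0


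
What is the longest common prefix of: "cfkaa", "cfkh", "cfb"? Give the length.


Words: cfkaa, cfkh, cfb
  Position 0: all 'c' => match
  Position 1: all 'f' => match
  Position 2: ('k', 'k', 'b') => mismatch, stop
LCP = "cf" (length 2)

2


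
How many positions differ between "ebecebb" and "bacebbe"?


Comparing "ebecebb" and "bacebbe" position by position:
  Position 0: 'e' vs 'b' => DIFFER
  Position 1: 'b' vs 'a' => DIFFER
  Position 2: 'e' vs 'c' => DIFFER
  Position 3: 'c' vs 'e' => DIFFER
  Position 4: 'e' vs 'b' => DIFFER
  Position 5: 'b' vs 'b' => same
  Position 6: 'b' vs 'e' => DIFFER
Positions that differ: 6

6


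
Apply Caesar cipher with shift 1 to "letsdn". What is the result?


Caesar cipher: shift "letsdn" by 1
  'l' (pos 11) + 1 = pos 12 = 'm'
  'e' (pos 4) + 1 = pos 5 = 'f'
  't' (pos 19) + 1 = pos 20 = 'u'
  's' (pos 18) + 1 = pos 19 = 't'
  'd' (pos 3) + 1 = pos 4 = 'e'
  'n' (pos 13) + 1 = pos 14 = 'o'
Result: mfuteo

mfuteo


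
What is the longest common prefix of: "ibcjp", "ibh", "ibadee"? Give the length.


Words: ibcjp, ibh, ibadee
  Position 0: all 'i' => match
  Position 1: all 'b' => match
  Position 2: ('c', 'h', 'a') => mismatch, stop
LCP = "ib" (length 2)

2


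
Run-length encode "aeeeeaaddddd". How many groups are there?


Input: aeeeeaaddddd
Scanning for consecutive runs:
  Group 1: 'a' x 1 (positions 0-0)
  Group 2: 'e' x 4 (positions 1-4)
  Group 3: 'a' x 2 (positions 5-6)
  Group 4: 'd' x 5 (positions 7-11)
Total groups: 4

4


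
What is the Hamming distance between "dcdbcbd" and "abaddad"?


Comparing "dcdbcbd" and "abaddad" position by position:
  Position 0: 'd' vs 'a' => differ
  Position 1: 'c' vs 'b' => differ
  Position 2: 'd' vs 'a' => differ
  Position 3: 'b' vs 'd' => differ
  Position 4: 'c' vs 'd' => differ
  Position 5: 'b' vs 'a' => differ
  Position 6: 'd' vs 'd' => same
Total differences (Hamming distance): 6

6


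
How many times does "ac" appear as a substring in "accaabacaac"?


Searching for "ac" in "accaabacaac"
Scanning each position:
  Position 0: "ac" => MATCH
  Position 1: "cc" => no
  Position 2: "ca" => no
  Position 3: "aa" => no
  Position 4: "ab" => no
  Position 5: "ba" => no
  Position 6: "ac" => MATCH
  Position 7: "ca" => no
  Position 8: "aa" => no
  Position 9: "ac" => MATCH
Total occurrences: 3

3


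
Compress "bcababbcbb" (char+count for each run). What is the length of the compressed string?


Input: bcababbcbb
Runs:
  'b' x 1 => "b1"
  'c' x 1 => "c1"
  'a' x 1 => "a1"
  'b' x 1 => "b1"
  'a' x 1 => "a1"
  'b' x 2 => "b2"
  'c' x 1 => "c1"
  'b' x 2 => "b2"
Compressed: "b1c1a1b1a1b2c1b2"
Compressed length: 16

16


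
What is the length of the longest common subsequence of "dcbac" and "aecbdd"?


LCS of "dcbac" and "aecbdd"
DP table:
           a    e    c    b    d    d
      0    0    0    0    0    0    0
  d   0    0    0    0    0    1    1
  c   0    0    0    1    1    1    1
  b   0    0    0    1    2    2    2
  a   0    1    1    1    2    2    2
  c   0    1    1    2    2    2    2
LCS length = dp[5][6] = 2

2


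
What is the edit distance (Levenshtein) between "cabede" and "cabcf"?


Computing edit distance: "cabede" -> "cabcf"
DP table:
           c    a    b    c    f
      0    1    2    3    4    5
  c   1    0    1    2    3    4
  a   2    1    0    1    2    3
  b   3    2    1    0    1    2
  e   4    3    2    1    1    2
  d   5    4    3    2    2    2
  e   6    5    4    3    3    3
Edit distance = dp[6][5] = 3

3


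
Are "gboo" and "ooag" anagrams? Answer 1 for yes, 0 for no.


Strings: "gboo", "ooag"
Sorted first:  bgoo
Sorted second: agoo
Differ at position 0: 'b' vs 'a' => not anagrams

0


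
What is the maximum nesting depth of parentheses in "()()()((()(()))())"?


Input: "()()()((()(()))())"
Tracking depth:
  Position 0 '(': depth becomes 1
  Position 1 ')': depth becomes 0
  Position 2 '(': depth becomes 1
  Position 3 ')': depth becomes 0
  Position 4 '(': depth becomes 1
  Position 5 ')': depth becomes 0
  Position 6 '(': depth becomes 1
  Position 7 '(': depth becomes 2
  Position 8 '(': depth becomes 3
  Position 9 ')': depth becomes 2
  Position 10 '(': depth becomes 3
  Position 11 '(': depth becomes 4
  Position 12 ')': depth becomes 3
  Position 13 ')': depth becomes 2
  Position 14 ')': depth becomes 1
  Position 15 '(': depth becomes 2
  Position 16 ')': depth becomes 1
  Position 17 ')': depth becomes 0
Maximum depth reached: 4

4


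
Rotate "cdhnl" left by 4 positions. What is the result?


Input: "cdhnl", rotate left by 4
First 4 characters: "cdhn"
Remaining characters: "l"
Concatenate remaining + first: "l" + "cdhn" = "lcdhn"

lcdhn


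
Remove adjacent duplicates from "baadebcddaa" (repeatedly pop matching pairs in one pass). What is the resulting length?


Input: baadebcddaa
Stack-based adjacent duplicate removal:
  Read 'b': push. Stack: b
  Read 'a': push. Stack: ba
  Read 'a': matches stack top 'a' => pop. Stack: b
  Read 'd': push. Stack: bd
  Read 'e': push. Stack: bde
  Read 'b': push. Stack: bdeb
  Read 'c': push. Stack: bdebc
  Read 'd': push. Stack: bdebcd
  Read 'd': matches stack top 'd' => pop. Stack: bdebc
  Read 'a': push. Stack: bdebca
  Read 'a': matches stack top 'a' => pop. Stack: bdebc
Final stack: "bdebc" (length 5)

5


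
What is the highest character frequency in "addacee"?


Input: addacee
Character counts:
  'a': 2
  'c': 1
  'd': 2
  'e': 2
Maximum frequency: 2

2


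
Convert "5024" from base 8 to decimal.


Input: "5024" in base 8
Positional expansion:
  Digit '5' (value 5) x 8^3 = 2560
  Digit '0' (value 0) x 8^2 = 0
  Digit '2' (value 2) x 8^1 = 16
  Digit '4' (value 4) x 8^0 = 4
Sum = 2580

2580


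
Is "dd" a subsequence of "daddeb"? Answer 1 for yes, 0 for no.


Check if "dd" is a subsequence of "daddeb"
Greedy scan:
  Position 0 ('d'): matches sub[0] = 'd'
  Position 1 ('a'): no match needed
  Position 2 ('d'): matches sub[1] = 'd'
  Position 3 ('d'): no match needed
  Position 4 ('e'): no match needed
  Position 5 ('b'): no match needed
All 2 characters matched => is a subsequence

1


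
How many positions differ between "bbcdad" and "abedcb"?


Comparing "bbcdad" and "abedcb" position by position:
  Position 0: 'b' vs 'a' => DIFFER
  Position 1: 'b' vs 'b' => same
  Position 2: 'c' vs 'e' => DIFFER
  Position 3: 'd' vs 'd' => same
  Position 4: 'a' vs 'c' => DIFFER
  Position 5: 'd' vs 'b' => DIFFER
Positions that differ: 4

4


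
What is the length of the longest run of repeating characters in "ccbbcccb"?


Input: "ccbbcccb"
Scanning for longest run:
  Position 1 ('c'): continues run of 'c', length=2
  Position 2 ('b'): new char, reset run to 1
  Position 3 ('b'): continues run of 'b', length=2
  Position 4 ('c'): new char, reset run to 1
  Position 5 ('c'): continues run of 'c', length=2
  Position 6 ('c'): continues run of 'c', length=3
  Position 7 ('b'): new char, reset run to 1
Longest run: 'c' with length 3

3


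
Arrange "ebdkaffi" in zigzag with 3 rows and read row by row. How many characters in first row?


Zigzag "ebdkaffi" into 3 rows:
Placing characters:
  'e' => row 0
  'b' => row 1
  'd' => row 2
  'k' => row 1
  'a' => row 0
  'f' => row 1
  'f' => row 2
  'i' => row 1
Rows:
  Row 0: "ea"
  Row 1: "bkfi"
  Row 2: "df"
First row length: 2

2


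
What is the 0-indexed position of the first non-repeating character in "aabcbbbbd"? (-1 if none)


Input: aabcbbbbd
Character frequencies:
  'a': 2
  'b': 5
  'c': 1
  'd': 1
Scanning left to right for freq == 1:
  Position 0 ('a'): freq=2, skip
  Position 1 ('a'): freq=2, skip
  Position 2 ('b'): freq=5, skip
  Position 3 ('c'): unique! => answer = 3

3


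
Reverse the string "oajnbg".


Input: oajnbg
Reading characters right to left:
  Position 5: 'g'
  Position 4: 'b'
  Position 3: 'n'
  Position 2: 'j'
  Position 1: 'a'
  Position 0: 'o'
Reversed: gbnjao

gbnjao


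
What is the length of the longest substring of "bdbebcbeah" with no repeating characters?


Input: "bdbebcbeah"
Sliding window (track last position of each char):
  Position 0 ('b'): window [0,0] length 1 -- new best
  Position 1 ('d'): window [0,1] length 2 -- new best
  Position 2 ('b'): repeat (last at 0), move window start to 1
  Position 2 ('b'): window [1,2] length 2
  Position 3 ('e'): window [1,3] length 3 -- new best
  Position 4 ('b'): repeat (last at 2), move window start to 3
  Position 4 ('b'): window [3,4] length 2
  Position 5 ('c'): window [3,5] length 3
  Position 6 ('b'): repeat (last at 4), move window start to 5
  Position 6 ('b'): window [5,6] length 2
  Position 7 ('e'): window [5,7] length 3
  Position 8 ('a'): window [5,8] length 4 -- new best
  Position 9 ('h'): window [5,9] length 5 -- new best
Longest substring with no repeats: "cbeah" with length 5

5


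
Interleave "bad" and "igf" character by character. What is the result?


Interleaving "bad" and "igf":
  Position 0: 'b' from first, 'i' from second => "bi"
  Position 1: 'a' from first, 'g' from second => "ag"
  Position 2: 'd' from first, 'f' from second => "df"
Result: biagdf

biagdf


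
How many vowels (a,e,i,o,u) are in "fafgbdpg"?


Input: fafgbdpg
Checking each character:
  'f' at position 0: consonant
  'a' at position 1: vowel (running total: 1)
  'f' at position 2: consonant
  'g' at position 3: consonant
  'b' at position 4: consonant
  'd' at position 5: consonant
  'p' at position 6: consonant
  'g' at position 7: consonant
Total vowels: 1

1


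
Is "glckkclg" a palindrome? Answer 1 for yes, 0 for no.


Input: glckkclg
Reversed: glckkclg
  Compare pos 0 ('g') with pos 7 ('g'): match
  Compare pos 1 ('l') with pos 6 ('l'): match
  Compare pos 2 ('c') with pos 5 ('c'): match
  Compare pos 3 ('k') with pos 4 ('k'): match
Result: palindrome

1


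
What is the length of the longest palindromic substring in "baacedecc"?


Input: "baacedecc"
Checking substrings for palindromes:
  [3:8] "cedec" (len 5) => palindrome
  [4:7] "ede" (len 3) => palindrome
  [1:3] "aa" (len 2) => palindrome
  [7:9] "cc" (len 2) => palindrome
Longest palindromic substring: "cedec" with length 5

5


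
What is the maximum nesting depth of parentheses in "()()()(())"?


Input: "()()()(())"
Tracking depth:
  Position 0 '(': depth becomes 1
  Position 1 ')': depth becomes 0
  Position 2 '(': depth becomes 1
  Position 3 ')': depth becomes 0
  Position 4 '(': depth becomes 1
  Position 5 ')': depth becomes 0
  Position 6 '(': depth becomes 1
  Position 7 '(': depth becomes 2
  Position 8 ')': depth becomes 1
  Position 9 ')': depth becomes 0
Maximum depth reached: 2

2
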